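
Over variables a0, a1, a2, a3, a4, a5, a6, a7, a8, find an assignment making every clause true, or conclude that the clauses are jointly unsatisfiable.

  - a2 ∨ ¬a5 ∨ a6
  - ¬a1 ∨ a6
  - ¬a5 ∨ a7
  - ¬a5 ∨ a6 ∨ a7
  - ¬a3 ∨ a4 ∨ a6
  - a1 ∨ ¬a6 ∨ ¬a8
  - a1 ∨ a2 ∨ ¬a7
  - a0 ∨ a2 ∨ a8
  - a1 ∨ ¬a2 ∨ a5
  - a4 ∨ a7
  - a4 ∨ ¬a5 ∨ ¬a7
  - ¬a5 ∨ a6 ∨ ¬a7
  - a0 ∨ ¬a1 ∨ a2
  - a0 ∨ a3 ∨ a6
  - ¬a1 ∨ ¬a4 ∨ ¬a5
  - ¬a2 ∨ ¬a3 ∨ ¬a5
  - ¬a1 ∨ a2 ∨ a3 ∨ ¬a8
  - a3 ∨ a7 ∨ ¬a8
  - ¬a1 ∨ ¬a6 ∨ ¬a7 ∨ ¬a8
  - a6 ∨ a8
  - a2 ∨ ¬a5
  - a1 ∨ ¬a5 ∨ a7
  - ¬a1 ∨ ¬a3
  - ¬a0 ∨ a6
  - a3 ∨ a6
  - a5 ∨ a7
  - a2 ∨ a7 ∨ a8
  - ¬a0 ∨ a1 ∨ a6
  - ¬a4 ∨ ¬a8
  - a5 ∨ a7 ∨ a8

Set a0 = True.
  then (¬a0 ∨ a6) forces a6 = True.
Set a1 = True.
  then (¬a1 ∨ ¬a3) forces a3 = False.
Set a2 = False.
  then (¬a1 ∨ a2 ∨ a3 ∨ ¬a8) forces a8 = False.
  then (a2 ∨ ¬a5) forces a5 = False.
  then (a5 ∨ a7) forces a7 = True.
Set a4 = False.
All clauses satisfied.

a0=T, a1=T, a2=F, a3=F, a4=F, a5=F, a6=T, a7=T, a8=F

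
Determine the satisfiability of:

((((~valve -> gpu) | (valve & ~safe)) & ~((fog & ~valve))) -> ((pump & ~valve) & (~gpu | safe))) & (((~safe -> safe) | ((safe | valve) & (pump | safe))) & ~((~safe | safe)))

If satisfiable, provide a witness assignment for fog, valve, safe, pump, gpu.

Unsatisfiable — no assignment works.

The conjunct ~((~safe | safe)) is unsatisfiable on its own:
  safe=F: evaluates to False.
  safe=T: evaluates to False.
So the whole conjunction is unsatisfiable.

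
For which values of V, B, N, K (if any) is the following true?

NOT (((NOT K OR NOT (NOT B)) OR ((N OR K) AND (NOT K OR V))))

V = False, B = False, N = False, K = True

  NOT (((NOT K OR NOT (NOT B)) OR ((N OR K) AND (NOT K OR V)))) = True
    (NOT K OR NOT (NOT B)) OR ((N OR K) AND (NOT K OR V)) = False
      NOT K OR NOT (NOT B) = False
        NOT K = False
        NOT (NOT B) = False
          NOT B = True
      (N OR K) AND (NOT K OR V) = False
        N OR K = True
        NOT K OR V = False
          NOT K = False
The formula evaluates to True.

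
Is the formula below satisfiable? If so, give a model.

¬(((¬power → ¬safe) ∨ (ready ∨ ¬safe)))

ready = False, power = False, safe = True

  ¬(((¬power → ¬safe) ∨ (ready ∨ ¬safe))) = True
    (¬power → ¬safe) ∨ (ready ∨ ¬safe) = False
      ¬power → ¬safe = False
        ¬power = True
        ¬safe = False
      ready ∨ ¬safe = False
        ¬safe = False
The formula evaluates to True.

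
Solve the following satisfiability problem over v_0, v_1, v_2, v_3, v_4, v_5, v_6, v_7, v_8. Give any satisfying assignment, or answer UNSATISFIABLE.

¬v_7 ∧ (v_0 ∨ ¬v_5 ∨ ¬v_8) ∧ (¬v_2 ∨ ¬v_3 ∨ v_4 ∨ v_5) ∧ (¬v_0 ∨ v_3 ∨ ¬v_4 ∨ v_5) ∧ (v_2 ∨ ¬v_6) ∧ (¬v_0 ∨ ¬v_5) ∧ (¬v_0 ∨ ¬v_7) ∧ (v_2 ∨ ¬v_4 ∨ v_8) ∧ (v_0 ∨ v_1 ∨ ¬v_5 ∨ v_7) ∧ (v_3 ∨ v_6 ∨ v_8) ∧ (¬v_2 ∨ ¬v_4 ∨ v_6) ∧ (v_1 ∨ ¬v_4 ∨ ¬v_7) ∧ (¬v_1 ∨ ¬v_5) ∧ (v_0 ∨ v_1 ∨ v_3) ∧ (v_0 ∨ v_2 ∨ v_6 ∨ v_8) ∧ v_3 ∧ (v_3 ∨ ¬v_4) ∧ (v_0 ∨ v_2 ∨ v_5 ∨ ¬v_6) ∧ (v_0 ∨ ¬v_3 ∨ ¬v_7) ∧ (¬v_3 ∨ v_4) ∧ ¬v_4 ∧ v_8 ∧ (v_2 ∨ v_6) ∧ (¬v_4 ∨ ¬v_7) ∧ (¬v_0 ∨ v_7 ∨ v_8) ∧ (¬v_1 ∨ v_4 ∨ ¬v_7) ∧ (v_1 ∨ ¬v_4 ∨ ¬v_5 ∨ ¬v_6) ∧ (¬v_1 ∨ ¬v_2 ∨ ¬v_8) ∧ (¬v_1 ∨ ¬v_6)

UNSATISFIABLE

Case v_3 = True:
  (¬v_7) forces v_7 = False.
  (¬v_3 ∨ v_4) forces v_4 = True.
  Clause (¬v_4) is falsified — contradiction.
Case v_3 = False:
  Clause (v_3) is falsified — contradiction.
Both cases fail, so the formula is unsatisfiable.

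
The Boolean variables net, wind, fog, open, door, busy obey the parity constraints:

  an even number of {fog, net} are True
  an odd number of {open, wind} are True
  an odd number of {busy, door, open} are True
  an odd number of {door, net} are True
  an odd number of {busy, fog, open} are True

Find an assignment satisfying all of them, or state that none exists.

Unsatisfiable — no assignment works.

Adding constraints 1, 3, 4, 5 mod 2: every variable appears an even number of times on the left, so the left side is 0.
But the right sides sum to 1 (mod 2). 0 ≠ 1 — the system is inconsistent.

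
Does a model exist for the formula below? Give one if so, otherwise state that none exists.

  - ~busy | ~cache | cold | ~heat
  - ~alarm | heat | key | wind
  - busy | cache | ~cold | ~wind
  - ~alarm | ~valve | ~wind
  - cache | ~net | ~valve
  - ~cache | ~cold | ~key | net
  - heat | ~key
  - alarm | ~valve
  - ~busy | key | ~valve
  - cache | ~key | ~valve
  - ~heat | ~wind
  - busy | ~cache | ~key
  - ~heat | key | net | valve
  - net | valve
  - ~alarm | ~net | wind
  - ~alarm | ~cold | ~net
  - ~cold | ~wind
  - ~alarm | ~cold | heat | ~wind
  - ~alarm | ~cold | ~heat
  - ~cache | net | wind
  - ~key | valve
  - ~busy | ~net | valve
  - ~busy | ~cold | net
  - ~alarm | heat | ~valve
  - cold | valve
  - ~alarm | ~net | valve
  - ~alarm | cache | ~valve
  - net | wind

key: False; wind: False; valve: False; alarm: False; net: True; busy: False; cold: True; cache: False; heat: False

Set key = False.
Set wind = False.
  then (net | wind) forces net = True.
  then (~alarm | ~net | wind) forces alarm = False.
  then (alarm | ~valve) forces valve = False.
  then (~busy | ~net | valve) forces busy = False.
  then (cold | valve) forces cold = True.
Set cache = False.
Set heat = False.
All clauses satisfied.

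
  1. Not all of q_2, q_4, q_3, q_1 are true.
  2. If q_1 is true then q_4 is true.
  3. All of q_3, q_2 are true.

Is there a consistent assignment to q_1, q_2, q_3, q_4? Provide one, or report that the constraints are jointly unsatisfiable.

q_1=F, q_2=T, q_3=T, q_4=T

  (1) {q_2, q_4, q_3, q_1}: 3/4 true — not all ✓
  (2) q_1=F ⇒ q_4: vacuous ✓
  (3) {q_3, q_2}: all 2 true ✓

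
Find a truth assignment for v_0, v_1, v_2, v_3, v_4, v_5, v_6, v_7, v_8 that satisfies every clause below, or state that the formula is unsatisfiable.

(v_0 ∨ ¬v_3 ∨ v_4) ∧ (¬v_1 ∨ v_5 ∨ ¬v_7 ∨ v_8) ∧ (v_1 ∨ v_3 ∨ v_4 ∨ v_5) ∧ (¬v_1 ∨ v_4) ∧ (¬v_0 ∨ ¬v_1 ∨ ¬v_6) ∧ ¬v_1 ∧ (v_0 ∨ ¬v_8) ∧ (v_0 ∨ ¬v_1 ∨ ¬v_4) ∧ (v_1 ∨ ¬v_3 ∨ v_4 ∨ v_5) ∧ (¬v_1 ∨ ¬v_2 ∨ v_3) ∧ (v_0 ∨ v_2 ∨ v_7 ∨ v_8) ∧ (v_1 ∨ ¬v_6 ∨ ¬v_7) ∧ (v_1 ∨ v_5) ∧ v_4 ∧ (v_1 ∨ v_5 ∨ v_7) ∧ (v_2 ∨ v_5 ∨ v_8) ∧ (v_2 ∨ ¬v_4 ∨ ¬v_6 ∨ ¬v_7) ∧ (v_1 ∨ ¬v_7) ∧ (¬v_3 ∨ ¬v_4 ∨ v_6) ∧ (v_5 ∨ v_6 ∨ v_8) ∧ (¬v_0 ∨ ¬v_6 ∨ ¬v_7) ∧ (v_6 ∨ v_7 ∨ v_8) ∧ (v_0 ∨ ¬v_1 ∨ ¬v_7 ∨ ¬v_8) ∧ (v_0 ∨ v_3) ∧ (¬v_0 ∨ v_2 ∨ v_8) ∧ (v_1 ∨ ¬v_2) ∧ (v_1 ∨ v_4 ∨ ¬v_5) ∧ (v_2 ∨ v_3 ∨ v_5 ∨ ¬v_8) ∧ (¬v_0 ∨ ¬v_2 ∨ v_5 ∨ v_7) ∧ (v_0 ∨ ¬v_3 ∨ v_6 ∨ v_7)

Unit clause (¬v_1) forces v_1 = False.
In (v_1 ∨ v_5) only v_5 is left, so v_5 = True.
Unit clause (v_4) forces v_4 = True.
In (v_1 ∨ ¬v_7) only ¬v_7 is left, so v_7 = False.
In (v_1 ∨ ¬v_2) only ¬v_2 is left, so v_2 = False.
Try v_0 = False:
  (v_0 ∨ ¬v_8) forces v_8 = False.
  clause (v_0 ∨ v_2 ∨ v_7 ∨ v_8) is falsified — backtrack.
So v_0 = True.
  then (¬v_0 ∨ v_2 ∨ v_8) forces v_8 = True.
Set v_3 = False.
Set v_6 = True.
All clauses satisfied.

v_0 = True, v_1 = False, v_2 = False, v_3 = False, v_4 = True, v_5 = True, v_6 = True, v_7 = False, v_8 = True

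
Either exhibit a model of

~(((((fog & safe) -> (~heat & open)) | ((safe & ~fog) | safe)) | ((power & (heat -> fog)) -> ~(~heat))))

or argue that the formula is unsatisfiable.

Unsatisfiable — no assignment works.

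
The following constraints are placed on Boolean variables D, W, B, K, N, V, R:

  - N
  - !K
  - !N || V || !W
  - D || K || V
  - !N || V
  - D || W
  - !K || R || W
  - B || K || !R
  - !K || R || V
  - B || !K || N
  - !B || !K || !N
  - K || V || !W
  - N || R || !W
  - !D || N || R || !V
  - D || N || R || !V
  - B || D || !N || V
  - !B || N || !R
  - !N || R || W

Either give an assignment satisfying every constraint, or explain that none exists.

D: True, W: True, B: True, K: False, N: True, V: True, R: False

Unit clause (N) forces N = True.
Unit clause (!K) forces K = False.
In (!N || V) only V is left, so V = True.
Set D = True.
Set W = True.
Set B = True.
Set R = False.
All clauses satisfied.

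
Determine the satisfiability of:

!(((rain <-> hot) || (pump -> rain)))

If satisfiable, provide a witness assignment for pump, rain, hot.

pump = True; rain = False; hot = True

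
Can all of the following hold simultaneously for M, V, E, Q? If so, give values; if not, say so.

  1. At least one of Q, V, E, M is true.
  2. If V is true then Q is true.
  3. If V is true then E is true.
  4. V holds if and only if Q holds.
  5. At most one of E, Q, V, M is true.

M=T; V=F; E=F; Q=F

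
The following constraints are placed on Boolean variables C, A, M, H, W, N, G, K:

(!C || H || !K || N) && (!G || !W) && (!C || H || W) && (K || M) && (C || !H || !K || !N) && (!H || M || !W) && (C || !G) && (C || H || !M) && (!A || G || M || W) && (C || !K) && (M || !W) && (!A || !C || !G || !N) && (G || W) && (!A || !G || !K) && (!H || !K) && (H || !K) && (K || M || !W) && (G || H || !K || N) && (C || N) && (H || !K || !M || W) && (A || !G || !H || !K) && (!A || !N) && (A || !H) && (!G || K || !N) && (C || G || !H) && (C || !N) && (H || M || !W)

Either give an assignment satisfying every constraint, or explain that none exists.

C: True, A: False, M: True, H: False, W: True, N: True, G: False, K: False

Try C = False:
  (C || !G) forces G = False.
  (C || !K) forces K = False.
  (K || M) forces M = True.
  (C || H || !M) forces H = True.
  clause (C || G || !H) is falsified — backtrack.
So C = True.
Set A = False.
  then (A || !H) forces H = False.
  then (!C || H || W) forces W = True.
  then (M || !W) forces M = True.
  then (H || !K) forces K = False.
  then (!G || !W) forces G = False.
Set N = True.
All clauses satisfied.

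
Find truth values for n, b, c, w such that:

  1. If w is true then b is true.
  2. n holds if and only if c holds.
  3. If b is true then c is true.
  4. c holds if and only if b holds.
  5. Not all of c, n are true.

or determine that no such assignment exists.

n = False, b = False, c = False, w = False

  (1) w=F ⇒ b: vacuous ✓
  (2) n=F, c=F — same ✓
  (3) b=F ⇒ c: vacuous ✓
  (4) c=F, b=F — same ✓
  (5) {c, n}: 0/2 true — not all ✓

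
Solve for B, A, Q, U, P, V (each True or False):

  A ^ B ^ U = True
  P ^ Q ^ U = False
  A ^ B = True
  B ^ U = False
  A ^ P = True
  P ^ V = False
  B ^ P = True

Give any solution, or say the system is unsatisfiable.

UNSATISFIABLE

Adding constraints 3, 5, 7 mod 2: every variable appears an even number of times on the left, so the left side is 0.
But the right sides sum to 1 (mod 2). 0 ≠ 1 — the system is inconsistent.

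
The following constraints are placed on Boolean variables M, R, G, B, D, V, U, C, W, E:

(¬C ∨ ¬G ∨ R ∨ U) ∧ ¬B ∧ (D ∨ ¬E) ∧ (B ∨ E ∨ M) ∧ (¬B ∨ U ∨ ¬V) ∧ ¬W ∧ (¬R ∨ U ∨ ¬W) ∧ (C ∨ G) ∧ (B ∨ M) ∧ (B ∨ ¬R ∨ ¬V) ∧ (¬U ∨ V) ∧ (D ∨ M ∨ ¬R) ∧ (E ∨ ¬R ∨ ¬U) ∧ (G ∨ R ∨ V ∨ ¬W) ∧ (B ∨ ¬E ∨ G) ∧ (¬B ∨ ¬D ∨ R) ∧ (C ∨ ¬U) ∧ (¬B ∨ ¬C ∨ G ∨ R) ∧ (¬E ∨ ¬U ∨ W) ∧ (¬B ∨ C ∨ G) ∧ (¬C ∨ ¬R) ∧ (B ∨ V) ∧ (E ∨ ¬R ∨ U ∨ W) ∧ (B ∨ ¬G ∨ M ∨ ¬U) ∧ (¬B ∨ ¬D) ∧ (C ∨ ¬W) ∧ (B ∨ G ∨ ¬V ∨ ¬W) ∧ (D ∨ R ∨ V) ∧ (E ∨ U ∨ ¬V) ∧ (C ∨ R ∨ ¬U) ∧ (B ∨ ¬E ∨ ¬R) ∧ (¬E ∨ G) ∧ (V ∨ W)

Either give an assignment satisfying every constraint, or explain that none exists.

Unit clause (¬B) forces B = False.
Unit clause (¬W) forces W = False.
In (B ∨ M) only M is left, so M = True.
In (B ∨ V) only V is left, so V = True.
In (B ∨ ¬R ∨ ¬V) only ¬R is left, so R = False.
Set G = False.
  then (C ∨ G) forces C = True.
  then (B ∨ ¬E ∨ G) forces E = False.
  then (E ∨ U ∨ ¬V) forces U = True.
Set D = False.
All clauses satisfied.

M=T; R=F; G=F; B=F; D=F; V=T; U=T; C=T; W=F; E=F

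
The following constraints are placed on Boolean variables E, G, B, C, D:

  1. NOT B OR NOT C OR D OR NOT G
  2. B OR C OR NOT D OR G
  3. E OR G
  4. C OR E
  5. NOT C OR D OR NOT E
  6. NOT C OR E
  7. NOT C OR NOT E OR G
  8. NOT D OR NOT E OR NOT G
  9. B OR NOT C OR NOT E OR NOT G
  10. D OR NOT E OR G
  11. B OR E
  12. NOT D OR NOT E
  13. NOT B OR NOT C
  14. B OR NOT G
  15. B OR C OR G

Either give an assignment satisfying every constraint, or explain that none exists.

Try E = False:
  (E OR G) forces G = True.
  (C OR E) forces C = True.
  clause (NOT C OR E) is falsified — backtrack.
So E = True.
  then (NOT D OR NOT E) forces D = False.
  then (NOT C OR D OR NOT E) forces C = False.
  then (D OR NOT E OR G) forces G = True.
  then (B OR NOT G) forces B = True.
All clauses satisfied.

E = True; G = True; B = True; C = False; D = False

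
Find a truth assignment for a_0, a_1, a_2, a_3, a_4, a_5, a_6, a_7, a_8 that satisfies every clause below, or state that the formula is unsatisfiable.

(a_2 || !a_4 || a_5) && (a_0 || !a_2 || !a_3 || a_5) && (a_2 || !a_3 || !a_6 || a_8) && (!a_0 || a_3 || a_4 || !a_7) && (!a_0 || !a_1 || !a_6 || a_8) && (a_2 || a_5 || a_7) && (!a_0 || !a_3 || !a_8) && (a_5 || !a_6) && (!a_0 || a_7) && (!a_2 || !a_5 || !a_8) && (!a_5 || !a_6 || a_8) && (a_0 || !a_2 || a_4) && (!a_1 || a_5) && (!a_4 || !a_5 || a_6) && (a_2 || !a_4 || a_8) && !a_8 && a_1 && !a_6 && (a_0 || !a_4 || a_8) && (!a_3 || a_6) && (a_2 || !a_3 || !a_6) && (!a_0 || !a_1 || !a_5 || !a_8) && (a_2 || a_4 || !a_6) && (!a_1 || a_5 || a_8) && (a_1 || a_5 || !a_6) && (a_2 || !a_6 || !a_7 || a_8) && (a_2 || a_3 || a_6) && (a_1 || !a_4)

Case a_1 = True:
  (!a_1 || a_5) forces a_5 = True.
  (!a_8) forces a_8 = False.
  (!a_5 || !a_6 || a_8) forces a_6 = False.
  (!a_4 || !a_5 || a_6) forces a_4 = False.
  (!a_3 || a_6) forces a_3 = False.
  (a_2 || a_3 || a_6) forces a_2 = True.
  (a_0 || !a_2 || a_4) forces a_0 = True.
  (!a_0 || a_3 || a_4 || !a_7) forces a_7 = False.
  Clause (!a_0 || a_7) is falsified — contradiction.
Case a_1 = False:
  Clause (a_1) is falsified — contradiction.
Both cases fail, so the formula is unsatisfiable.

UNSATISFIABLE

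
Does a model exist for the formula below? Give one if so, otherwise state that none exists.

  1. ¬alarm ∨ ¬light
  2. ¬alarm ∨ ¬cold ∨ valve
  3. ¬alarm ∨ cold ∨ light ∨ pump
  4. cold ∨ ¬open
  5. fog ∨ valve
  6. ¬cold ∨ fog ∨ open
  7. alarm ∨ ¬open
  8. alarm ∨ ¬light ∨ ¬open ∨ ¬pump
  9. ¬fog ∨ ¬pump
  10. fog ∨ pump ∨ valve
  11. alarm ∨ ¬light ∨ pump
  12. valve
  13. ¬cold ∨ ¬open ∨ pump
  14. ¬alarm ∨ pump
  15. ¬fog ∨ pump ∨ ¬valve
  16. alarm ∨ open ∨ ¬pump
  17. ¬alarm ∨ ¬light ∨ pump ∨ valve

alarm=T, fog=F, pump=T, cold=T, valve=T, open=T, light=F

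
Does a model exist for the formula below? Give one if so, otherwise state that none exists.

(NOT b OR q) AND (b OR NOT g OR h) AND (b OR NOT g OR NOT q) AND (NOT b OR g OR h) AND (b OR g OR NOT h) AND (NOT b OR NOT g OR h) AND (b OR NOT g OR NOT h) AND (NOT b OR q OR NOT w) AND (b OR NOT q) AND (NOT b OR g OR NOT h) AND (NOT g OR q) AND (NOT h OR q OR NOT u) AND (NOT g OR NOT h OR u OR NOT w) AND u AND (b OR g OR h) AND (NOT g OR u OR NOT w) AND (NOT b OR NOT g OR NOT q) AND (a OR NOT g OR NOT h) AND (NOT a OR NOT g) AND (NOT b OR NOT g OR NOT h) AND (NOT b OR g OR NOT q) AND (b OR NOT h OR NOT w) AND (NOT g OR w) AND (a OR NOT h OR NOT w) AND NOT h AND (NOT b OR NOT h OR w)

The formula is unsatisfiable.

Case g = True:
  (NOT g OR q) forces q = True.
  (b OR NOT g OR NOT q) forces b = True.
  Clause (NOT b OR NOT g OR NOT q) is falsified — contradiction.
Case g = False:
  (u) forces u = True.
  (NOT h) forces h = False.
  (NOT b OR g OR h) forces b = False.
  Clause (b OR g OR h) is falsified — contradiction.
Both cases fail, so the formula is unsatisfiable.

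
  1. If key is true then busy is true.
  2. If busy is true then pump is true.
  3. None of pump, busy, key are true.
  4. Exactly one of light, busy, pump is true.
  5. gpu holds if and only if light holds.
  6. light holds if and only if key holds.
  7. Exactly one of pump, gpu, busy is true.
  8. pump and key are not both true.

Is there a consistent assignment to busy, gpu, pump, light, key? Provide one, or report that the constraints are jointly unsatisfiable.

Case busy = True:
  Constraint (3) is violated (busy=T) — contradiction.
Case busy = False:
  (1) with busy=F forces key = False.
  (3) forces pump = False.
  (4) with busy=F, pump=F forces light = True.
  Constraint (6) is violated (light=T, key=F) — contradiction.
Both cases fail — unsatisfiable.

Unsatisfiable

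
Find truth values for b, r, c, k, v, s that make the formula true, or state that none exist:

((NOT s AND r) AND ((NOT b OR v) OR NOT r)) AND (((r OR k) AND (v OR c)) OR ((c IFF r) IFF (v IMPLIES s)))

b: True; r: True; c: True; k: True; v: True; s: False

  (NOT s AND r) AND ((NOT b OR v) OR NOT r) = True
    NOT s AND r = True
      NOT s = True
    (NOT b OR v) OR NOT r = True
      NOT b OR v = True
        NOT b = False
      NOT r = False
  ((r OR k) AND (v OR c)) OR ((c IFF r) IFF (v IMPLIES s)) = True
    (r OR k) AND (v OR c) = True
      r OR k = True
      v OR c = True
    (c IFF r) IFF (v IMPLIES s) = False
      c IFF r = True
      v IMPLIES s = False
Both conjuncts True, so the formula holds.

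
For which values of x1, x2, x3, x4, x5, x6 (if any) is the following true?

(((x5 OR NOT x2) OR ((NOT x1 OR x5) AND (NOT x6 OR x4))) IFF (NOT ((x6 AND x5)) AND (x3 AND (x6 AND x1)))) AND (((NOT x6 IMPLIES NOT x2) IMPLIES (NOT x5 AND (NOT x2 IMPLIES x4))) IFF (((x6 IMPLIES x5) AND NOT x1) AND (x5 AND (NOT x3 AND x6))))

x1=T; x2=F; x3=T; x4=F; x5=F; x6=T

  ((x5 OR NOT x2) OR ((NOT x1 OR x5) AND (NOT x6 OR x4))) IFF (NOT ((x6 AND x5)) AND (x3 AND (x6 AND x1))) = True
    (x5 OR NOT x2) OR ((NOT x1 OR x5) AND (NOT x6 OR x4)) = True
      x5 OR NOT x2 = True
        NOT x2 = True
      (NOT x1 OR x5) AND (NOT x6 OR x4) = False
        NOT x1 OR x5 = False
          NOT x1 = False
        NOT x6 OR x4 = False
          NOT x6 = False
    NOT ((x6 AND x5)) AND (x3 AND (x6 AND x1)) = True
      NOT ((x6 AND x5)) = True
        x6 AND x5 = False
      x3 AND (x6 AND x1) = True
        x6 AND x1 = True
  ((NOT x6 IMPLIES NOT x2) IMPLIES (NOT x5 AND (NOT x2 IMPLIES x4))) IFF (((x6 IMPLIES x5) AND NOT x1) AND (x5 AND (NOT x3 AND x6))) = True
    (NOT x6 IMPLIES NOT x2) IMPLIES (NOT x5 AND (NOT x2 IMPLIES x4)) = False
      NOT x6 IMPLIES NOT x2 = True
        NOT x6 = False
        NOT x2 = True
      NOT x5 AND (NOT x2 IMPLIES x4) = False
        NOT x5 = True
        NOT x2 IMPLIES x4 = False
          NOT x2 = True
    ((x6 IMPLIES x5) AND NOT x1) AND (x5 AND (NOT x3 AND x6)) = False
      (x6 IMPLIES x5) AND NOT x1 = False
        x6 IMPLIES x5 = False
        NOT x1 = False
      x5 AND (NOT x3 AND x6) = False
        NOT x3 AND x6 = False
          NOT x3 = False
Both conjuncts True, so the formula holds.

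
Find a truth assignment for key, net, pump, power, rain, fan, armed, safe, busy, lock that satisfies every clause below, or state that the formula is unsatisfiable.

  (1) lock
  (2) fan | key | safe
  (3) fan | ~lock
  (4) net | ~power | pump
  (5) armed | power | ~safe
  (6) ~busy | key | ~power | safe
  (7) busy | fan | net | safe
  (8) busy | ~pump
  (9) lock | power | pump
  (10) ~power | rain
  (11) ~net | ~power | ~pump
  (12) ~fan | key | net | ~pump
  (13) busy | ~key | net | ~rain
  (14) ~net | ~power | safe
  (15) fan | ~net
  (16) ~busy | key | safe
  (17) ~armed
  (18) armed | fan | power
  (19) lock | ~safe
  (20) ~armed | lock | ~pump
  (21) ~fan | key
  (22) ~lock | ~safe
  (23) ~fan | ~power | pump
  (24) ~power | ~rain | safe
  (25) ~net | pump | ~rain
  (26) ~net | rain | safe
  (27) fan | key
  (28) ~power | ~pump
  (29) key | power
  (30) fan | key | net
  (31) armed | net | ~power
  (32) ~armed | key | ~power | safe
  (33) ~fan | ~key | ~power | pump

key: True; net: False; pump: False; power: False; rain: False; fan: True; armed: False; safe: False; busy: True; lock: True

Unit clause (lock) forces lock = True.
In (fan | ~lock) only fan is left, so fan = True.
Unit clause (~armed) forces armed = False.
In (~fan | key) only key is left, so key = True.
In (~lock | ~safe) only ~safe is left, so safe = False.
Set net = False.
  then (armed | net | ~power) forces power = False.
Set pump = False.
Set rain = False.
Set busy = True.
All clauses satisfied.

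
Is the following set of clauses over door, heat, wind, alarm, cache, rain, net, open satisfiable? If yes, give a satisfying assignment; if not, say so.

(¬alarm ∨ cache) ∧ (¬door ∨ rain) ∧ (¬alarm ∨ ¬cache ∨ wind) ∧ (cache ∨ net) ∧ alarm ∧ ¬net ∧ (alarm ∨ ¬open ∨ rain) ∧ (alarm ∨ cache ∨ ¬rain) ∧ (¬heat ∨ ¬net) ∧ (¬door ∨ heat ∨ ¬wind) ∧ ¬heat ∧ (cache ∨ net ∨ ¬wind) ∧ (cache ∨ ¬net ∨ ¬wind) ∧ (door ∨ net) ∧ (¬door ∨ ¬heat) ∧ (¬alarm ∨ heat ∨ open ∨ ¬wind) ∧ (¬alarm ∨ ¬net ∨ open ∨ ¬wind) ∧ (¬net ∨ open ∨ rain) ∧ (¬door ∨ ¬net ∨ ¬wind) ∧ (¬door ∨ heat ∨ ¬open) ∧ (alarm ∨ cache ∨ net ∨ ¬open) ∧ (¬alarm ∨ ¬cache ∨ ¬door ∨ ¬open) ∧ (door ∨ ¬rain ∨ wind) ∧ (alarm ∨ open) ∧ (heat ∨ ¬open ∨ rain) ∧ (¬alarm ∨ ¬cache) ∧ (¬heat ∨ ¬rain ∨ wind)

The formula is unsatisfiable.

Case alarm = True:
  (¬alarm ∨ cache) forces cache = True.
  Clause (¬alarm ∨ ¬cache) is falsified — contradiction.
Case alarm = False:
  Clause (alarm) is falsified — contradiction.
Both cases fail, so the formula is unsatisfiable.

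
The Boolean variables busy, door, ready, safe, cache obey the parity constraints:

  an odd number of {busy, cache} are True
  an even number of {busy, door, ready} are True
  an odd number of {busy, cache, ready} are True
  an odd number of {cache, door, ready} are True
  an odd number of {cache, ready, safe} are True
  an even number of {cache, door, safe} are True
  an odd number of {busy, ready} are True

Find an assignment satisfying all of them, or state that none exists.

busy=T, door=T, ready=F, safe=T, cache=F

{busy, cache}: 1 true → odd ✓
{busy, door, ready}: 2 true → even ✓
{busy, cache, ready}: 1 true → odd ✓
{cache, door, ready}: 1 true → odd ✓
{cache, ready, safe}: 1 true → odd ✓
{cache, door, safe}: 2 true → even ✓
{busy, ready}: 1 true → odd ✓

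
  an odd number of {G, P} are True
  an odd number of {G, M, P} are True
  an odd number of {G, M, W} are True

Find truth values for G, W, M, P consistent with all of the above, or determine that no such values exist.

G: False, W: True, M: False, P: True

{G, P}: 1 true → odd ✓
{G, M, P}: 1 true → odd ✓
{G, M, W}: 1 true → odd ✓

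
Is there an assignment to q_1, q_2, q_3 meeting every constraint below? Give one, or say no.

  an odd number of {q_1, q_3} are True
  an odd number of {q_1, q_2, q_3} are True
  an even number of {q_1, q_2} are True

q_1: False, q_2: False, q_3: True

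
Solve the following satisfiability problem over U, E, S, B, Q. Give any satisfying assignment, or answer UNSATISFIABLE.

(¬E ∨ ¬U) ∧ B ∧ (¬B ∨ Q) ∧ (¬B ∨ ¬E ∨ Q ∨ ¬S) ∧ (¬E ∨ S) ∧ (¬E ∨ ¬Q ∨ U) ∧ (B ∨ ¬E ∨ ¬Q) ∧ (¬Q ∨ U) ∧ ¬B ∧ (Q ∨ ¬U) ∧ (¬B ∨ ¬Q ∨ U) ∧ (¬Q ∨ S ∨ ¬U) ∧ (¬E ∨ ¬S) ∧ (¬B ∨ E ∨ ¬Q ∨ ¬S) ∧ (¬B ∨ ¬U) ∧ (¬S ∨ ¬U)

Case B = True:
  Clause (¬B) is falsified — contradiction.
Case B = False:
  Clause (B) is falsified — contradiction.
Both cases fail, so the formula is unsatisfiable.

Unsatisfiable — no assignment works.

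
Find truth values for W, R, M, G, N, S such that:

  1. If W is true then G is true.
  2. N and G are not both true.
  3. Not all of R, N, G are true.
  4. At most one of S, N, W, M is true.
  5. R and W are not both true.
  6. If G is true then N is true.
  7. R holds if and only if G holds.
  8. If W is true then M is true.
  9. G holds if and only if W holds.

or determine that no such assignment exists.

W=F, R=F, M=F, G=F, N=F, S=T

  (1) W=F ⇒ G: vacuous ✓
  (2) N=F, G=F — not both ✓
  (3) {R, N, G}: 0/3 true — not all ✓
  (4) {S, N, W, M}: 1 true — at most one ✓
  (5) R=F, W=F — not both ✓
  (6) G=F ⇒ N: vacuous ✓
  (7) R=F, G=F — same ✓
  (8) W=F ⇒ M: vacuous ✓
  (9) G=F, W=F — same ✓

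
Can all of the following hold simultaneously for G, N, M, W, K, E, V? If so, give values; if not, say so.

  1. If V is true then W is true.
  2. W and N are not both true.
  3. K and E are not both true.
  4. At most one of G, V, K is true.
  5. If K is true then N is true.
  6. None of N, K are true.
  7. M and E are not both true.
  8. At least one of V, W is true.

G: False; N: False; M: False; W: True; K: False; E: False; V: True

  (1) V=T ⇒ W: T ✓
  (2) W=T, N=F — not both ✓
  (3) K=F, E=F — not both ✓
  (4) {G, V, K}: 1 true — at most one ✓
  (5) K=F ⇒ N: vacuous ✓
  (6) {N, K}: 0 true — none ✓
  (7) M=F, E=F — not both ✓
  (8) {V, W}: 2 true — at least one ✓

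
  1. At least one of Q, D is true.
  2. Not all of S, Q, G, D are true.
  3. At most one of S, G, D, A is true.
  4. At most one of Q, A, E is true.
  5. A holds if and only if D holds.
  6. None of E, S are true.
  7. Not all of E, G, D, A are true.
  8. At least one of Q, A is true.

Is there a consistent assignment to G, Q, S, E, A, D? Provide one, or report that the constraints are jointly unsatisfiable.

G = False, Q = True, S = False, E = False, A = False, D = False

  (1) {Q, D}: 1 true — at least one ✓
  (2) {S, Q, G, D}: 1/4 true — not all ✓
  (3) {S, G, D, A}: 0 true — at most one ✓
  (4) {Q, A, E}: 1 true — at most one ✓
  (5) A=F, D=F — same ✓
  (6) {E, S}: 0 true — none ✓
  (7) {E, G, D, A}: 0/4 true — not all ✓
  (8) {Q, A}: 1 true — at least one ✓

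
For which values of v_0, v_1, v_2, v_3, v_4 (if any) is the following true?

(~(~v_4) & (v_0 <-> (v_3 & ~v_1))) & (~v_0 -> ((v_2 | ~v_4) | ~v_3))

v_0 = False, v_1 = True, v_2 = False, v_3 = False, v_4 = True

  ~(~v_4) & (v_0 <-> (v_3 & ~v_1)) = True
    ~(~v_4) = True
      ~v_4 = False
    v_0 <-> (v_3 & ~v_1) = True
      v_3 & ~v_1 = False
        ~v_1 = False
  ~v_0 -> ((v_2 | ~v_4) | ~v_3) = True
    ~v_0 = True
    (v_2 | ~v_4) | ~v_3 = True
      v_2 | ~v_4 = False
        ~v_4 = False
      ~v_3 = True
Both conjuncts True, so the formula holds.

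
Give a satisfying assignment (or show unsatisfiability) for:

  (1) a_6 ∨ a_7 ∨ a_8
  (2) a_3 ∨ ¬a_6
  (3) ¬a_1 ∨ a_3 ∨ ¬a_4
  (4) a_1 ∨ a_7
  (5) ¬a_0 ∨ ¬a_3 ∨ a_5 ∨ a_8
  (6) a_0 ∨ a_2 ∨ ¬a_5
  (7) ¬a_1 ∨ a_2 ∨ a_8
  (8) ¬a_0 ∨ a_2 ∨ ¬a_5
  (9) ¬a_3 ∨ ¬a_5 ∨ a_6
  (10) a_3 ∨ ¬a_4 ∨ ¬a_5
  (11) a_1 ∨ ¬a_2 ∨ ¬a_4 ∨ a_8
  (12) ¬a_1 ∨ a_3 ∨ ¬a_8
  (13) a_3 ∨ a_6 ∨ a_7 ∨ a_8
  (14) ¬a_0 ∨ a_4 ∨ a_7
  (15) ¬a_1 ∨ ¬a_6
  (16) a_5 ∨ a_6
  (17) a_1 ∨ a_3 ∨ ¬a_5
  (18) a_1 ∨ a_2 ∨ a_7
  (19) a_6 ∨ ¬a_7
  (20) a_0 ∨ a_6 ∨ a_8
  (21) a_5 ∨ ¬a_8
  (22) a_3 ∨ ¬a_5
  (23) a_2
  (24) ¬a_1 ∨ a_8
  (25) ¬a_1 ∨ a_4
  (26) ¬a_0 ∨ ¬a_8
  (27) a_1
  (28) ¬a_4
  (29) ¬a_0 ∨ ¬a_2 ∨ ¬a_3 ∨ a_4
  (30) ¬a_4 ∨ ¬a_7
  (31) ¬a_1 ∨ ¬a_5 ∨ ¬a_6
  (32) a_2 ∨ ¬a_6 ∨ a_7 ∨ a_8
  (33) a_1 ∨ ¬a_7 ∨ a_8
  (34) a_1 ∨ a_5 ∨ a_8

No satisfying assignment exists.

Case a_4 = True:
  Clause (¬a_4) is falsified — contradiction.
Case a_4 = False:
  (a_2) forces a_2 = True.
  (¬a_1 ∨ a_4) forces a_1 = False.
  Clause (a_1) is falsified — contradiction.
Both cases fail, so the formula is unsatisfiable.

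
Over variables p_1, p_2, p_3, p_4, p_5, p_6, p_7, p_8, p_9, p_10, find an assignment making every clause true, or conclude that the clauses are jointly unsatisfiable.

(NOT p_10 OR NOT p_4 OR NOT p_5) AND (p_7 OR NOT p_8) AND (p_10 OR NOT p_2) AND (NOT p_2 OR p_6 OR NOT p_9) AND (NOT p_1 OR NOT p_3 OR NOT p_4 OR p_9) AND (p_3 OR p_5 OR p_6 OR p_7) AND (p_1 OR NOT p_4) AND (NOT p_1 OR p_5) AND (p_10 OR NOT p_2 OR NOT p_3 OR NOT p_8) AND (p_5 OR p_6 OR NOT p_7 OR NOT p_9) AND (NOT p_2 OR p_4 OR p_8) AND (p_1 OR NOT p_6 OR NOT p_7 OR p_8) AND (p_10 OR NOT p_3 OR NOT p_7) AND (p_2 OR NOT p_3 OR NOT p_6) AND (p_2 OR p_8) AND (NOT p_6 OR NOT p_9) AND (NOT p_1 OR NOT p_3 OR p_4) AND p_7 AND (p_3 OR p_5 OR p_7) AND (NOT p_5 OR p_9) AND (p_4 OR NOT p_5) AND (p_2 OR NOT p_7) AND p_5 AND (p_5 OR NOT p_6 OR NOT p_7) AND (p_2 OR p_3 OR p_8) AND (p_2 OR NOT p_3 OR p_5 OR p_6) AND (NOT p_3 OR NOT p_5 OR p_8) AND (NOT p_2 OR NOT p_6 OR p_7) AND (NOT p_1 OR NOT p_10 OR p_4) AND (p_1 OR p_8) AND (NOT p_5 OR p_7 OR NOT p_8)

Case p_5 = True:
  (p_7) forces p_7 = True.
  (NOT p_5 OR p_9) forces p_9 = True.
  (NOT p_6 OR NOT p_9) forces p_6 = False.
  (NOT p_2 OR p_6 OR NOT p_9) forces p_2 = False.
  Clause (p_2 OR NOT p_7) is falsified — contradiction.
Case p_5 = False:
  Clause (p_5) is falsified — contradiction.
Both cases fail, so the formula is unsatisfiable.

Unsatisfiable — no assignment works.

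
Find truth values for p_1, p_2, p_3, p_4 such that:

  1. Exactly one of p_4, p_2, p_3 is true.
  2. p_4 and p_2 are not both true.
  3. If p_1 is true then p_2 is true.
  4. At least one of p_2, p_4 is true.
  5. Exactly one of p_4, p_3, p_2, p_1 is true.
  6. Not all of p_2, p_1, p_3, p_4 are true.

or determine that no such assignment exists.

p_1: False; p_2: True; p_3: False; p_4: False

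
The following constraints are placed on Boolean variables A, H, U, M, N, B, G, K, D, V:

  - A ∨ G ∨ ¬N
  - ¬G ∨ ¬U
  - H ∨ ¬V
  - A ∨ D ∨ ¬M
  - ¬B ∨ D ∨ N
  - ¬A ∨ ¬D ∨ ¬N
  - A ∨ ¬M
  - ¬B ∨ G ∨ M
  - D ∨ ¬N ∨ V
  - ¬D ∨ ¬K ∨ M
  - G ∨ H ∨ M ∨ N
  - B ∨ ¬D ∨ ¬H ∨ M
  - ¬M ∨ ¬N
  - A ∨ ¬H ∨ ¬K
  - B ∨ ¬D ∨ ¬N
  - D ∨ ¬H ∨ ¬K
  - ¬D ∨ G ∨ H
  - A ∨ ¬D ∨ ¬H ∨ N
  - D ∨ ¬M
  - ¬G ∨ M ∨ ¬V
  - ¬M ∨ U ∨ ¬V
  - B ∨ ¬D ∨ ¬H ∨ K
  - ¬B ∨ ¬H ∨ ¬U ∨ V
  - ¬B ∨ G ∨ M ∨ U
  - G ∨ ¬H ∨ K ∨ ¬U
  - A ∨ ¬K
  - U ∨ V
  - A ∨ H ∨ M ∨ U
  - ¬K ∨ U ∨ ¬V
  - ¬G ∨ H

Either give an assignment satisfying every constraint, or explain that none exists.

A = False, H = True, U = False, M = False, N = False, B = False, G = False, K = False, D = False, V = True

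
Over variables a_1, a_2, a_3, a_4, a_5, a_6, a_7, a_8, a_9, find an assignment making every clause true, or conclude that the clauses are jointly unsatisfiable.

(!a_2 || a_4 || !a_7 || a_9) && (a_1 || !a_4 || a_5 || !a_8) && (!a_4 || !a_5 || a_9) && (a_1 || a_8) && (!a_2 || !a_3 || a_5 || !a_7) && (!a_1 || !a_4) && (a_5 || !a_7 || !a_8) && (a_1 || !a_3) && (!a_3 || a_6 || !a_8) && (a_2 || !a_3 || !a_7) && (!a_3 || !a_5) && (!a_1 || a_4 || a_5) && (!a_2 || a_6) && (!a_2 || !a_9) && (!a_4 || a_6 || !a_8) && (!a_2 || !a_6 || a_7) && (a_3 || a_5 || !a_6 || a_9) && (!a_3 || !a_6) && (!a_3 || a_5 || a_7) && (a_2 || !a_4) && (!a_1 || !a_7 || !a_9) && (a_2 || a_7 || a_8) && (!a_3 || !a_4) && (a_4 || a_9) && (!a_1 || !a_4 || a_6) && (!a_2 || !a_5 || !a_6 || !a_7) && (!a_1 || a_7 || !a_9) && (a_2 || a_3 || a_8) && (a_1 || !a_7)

Set a_1 = False.
  then (a_1 || a_8) forces a_8 = True.
  then (a_1 || !a_3) forces a_3 = False.
  then (a_1 || !a_7) forces a_7 = False.
Set a_2 = False.
  then (a_2 || !a_4) forces a_4 = False.
  then (a_4 || a_9) forces a_9 = True.
Set a_5 = False.
Set a_6 = False.
All clauses satisfied.

a_1=F, a_2=F, a_3=F, a_4=F, a_5=F, a_6=F, a_7=F, a_8=T, a_9=T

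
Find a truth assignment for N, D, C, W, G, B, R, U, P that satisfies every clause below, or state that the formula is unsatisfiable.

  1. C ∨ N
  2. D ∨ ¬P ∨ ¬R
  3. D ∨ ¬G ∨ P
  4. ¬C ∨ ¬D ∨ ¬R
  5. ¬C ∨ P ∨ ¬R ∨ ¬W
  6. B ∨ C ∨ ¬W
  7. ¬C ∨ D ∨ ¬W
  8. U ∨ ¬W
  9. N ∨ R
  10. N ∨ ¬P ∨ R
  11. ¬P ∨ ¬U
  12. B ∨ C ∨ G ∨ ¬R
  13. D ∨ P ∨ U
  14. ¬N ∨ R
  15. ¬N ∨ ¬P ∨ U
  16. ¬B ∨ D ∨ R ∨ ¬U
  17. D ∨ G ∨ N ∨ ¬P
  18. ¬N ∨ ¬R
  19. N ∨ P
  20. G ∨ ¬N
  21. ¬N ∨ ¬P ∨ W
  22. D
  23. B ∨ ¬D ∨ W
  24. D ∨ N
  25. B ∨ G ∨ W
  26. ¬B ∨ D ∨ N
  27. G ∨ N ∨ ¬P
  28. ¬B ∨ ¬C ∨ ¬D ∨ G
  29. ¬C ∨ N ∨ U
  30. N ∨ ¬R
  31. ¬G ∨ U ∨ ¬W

UNSATISFIABLE

Case R = True:
  (¬N ∨ ¬R) forces N = False.
  Clause (N ∨ ¬R) is falsified — contradiction.
Case R = False:
  (N ∨ R) forces N = True.
  Clause (¬N ∨ R) is falsified — contradiction.
Both cases fail, so the formula is unsatisfiable.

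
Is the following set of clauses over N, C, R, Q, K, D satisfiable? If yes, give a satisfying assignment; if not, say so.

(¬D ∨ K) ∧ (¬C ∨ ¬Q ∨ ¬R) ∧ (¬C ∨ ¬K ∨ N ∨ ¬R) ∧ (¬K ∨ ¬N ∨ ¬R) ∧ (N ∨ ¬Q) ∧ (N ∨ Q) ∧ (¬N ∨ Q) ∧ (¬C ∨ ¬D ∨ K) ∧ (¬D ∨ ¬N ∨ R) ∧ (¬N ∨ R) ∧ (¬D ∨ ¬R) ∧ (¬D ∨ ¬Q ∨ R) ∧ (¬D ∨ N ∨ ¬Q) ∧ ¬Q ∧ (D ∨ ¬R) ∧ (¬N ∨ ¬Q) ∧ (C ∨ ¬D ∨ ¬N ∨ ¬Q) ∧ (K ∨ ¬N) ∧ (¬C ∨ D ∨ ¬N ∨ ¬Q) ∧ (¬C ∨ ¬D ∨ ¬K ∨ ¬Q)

Unsatisfiable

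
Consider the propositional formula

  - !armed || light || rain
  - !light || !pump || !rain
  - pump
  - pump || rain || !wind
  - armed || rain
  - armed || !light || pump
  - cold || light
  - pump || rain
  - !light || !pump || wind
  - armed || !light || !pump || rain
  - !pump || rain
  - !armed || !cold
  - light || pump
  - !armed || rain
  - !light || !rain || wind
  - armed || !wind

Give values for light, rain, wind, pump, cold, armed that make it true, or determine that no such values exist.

light: False, rain: True, wind: False, pump: True, cold: True, armed: False

Unit clause (pump) forces pump = True.
In (!pump || rain) only rain is left, so rain = True.
In (!light || !pump || !rain) only !light is left, so light = False.
In (cold || light) only cold is left, so cold = True.
In (!armed || !cold) only !armed is left, so armed = False.
In (armed || !wind) only !wind is left, so wind = False.
All clauses satisfied.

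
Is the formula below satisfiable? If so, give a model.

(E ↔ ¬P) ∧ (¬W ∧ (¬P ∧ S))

W = False, S = True, P = False, E = True

  E ↔ ¬P = True
    ¬P = True
  ¬W ∧ (¬P ∧ S) = True
    ¬W = True
    ¬P ∧ S = True
      ¬P = True
Both conjuncts True, so the formula holds.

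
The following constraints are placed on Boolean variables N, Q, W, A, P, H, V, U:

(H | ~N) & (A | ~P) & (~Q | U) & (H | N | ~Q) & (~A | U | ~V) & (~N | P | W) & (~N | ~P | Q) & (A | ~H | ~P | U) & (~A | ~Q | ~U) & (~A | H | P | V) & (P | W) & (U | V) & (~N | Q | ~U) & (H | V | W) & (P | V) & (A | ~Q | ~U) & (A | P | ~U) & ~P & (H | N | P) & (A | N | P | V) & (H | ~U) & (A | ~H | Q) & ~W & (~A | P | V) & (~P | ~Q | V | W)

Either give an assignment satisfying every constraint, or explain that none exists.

Case W = True:
  Clause (~W) is falsified — contradiction.
Case W = False:
  (P | W) forces P = True.
  Clause (~P) is falsified — contradiction.
Both cases fail, so the formula is unsatisfiable.

Unsatisfiable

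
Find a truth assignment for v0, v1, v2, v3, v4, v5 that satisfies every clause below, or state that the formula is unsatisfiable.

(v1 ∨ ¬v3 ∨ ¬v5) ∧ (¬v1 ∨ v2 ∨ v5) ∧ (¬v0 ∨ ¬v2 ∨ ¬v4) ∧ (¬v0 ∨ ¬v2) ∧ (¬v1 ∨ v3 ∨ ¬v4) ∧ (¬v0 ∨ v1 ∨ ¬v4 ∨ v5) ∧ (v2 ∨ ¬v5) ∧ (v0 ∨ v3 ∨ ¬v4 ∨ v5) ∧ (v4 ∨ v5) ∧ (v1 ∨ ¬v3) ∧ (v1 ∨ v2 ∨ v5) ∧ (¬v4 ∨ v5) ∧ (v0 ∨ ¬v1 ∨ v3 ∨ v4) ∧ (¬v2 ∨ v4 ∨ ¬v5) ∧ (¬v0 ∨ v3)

v0=F, v1=T, v2=T, v3=T, v4=T, v5=T

Try v0 = True:
  (¬v0 ∨ ¬v2) forces v2 = False.
  (v2 ∨ ¬v5) forces v5 = False.
  (¬v1 ∨ v2 ∨ v5) forces v1 = False.
  clause (v1 ∨ v2 ∨ v5) is falsified — backtrack.
So v0 = False.
Set v1 = True.
Try v2 = False:
  (¬v1 ∨ v2 ∨ v5) forces v5 = True.
  clause (v2 ∨ ¬v5) is falsified — backtrack.
So v2 = True.
Try v3 = False:
  (¬v1 ∨ v3 ∨ ¬v4) forces v4 = False.
  clause (v0 ∨ ¬v1 ∨ v3 ∨ v4) is falsified — backtrack.
So v3 = True.
Try v4 = False:
  (v4 ∨ v5) forces v5 = True.
  clause (¬v2 ∨ v4 ∨ ¬v5) is falsified — backtrack.
So v4 = True.
  then (¬v4 ∨ v5) forces v5 = True.
All clauses satisfied.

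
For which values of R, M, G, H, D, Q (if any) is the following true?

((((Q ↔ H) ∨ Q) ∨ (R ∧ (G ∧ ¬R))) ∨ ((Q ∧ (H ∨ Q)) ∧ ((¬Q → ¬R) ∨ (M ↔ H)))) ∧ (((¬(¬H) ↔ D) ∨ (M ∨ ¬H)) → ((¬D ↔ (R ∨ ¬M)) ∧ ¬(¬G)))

R: False, M: True, G: True, H: False, D: True, Q: False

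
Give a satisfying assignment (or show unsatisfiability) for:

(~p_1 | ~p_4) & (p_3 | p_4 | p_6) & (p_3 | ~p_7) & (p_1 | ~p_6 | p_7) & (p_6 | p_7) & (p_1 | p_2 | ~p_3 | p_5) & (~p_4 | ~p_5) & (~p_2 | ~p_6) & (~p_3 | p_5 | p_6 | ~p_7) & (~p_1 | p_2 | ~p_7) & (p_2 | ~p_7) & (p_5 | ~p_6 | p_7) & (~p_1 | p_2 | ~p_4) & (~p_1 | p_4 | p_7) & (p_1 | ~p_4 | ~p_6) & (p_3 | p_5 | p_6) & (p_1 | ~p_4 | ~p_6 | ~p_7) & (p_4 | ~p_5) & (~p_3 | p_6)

No satisfying assignment exists.

Case p_6 = True:
  (~p_2 | ~p_6) forces p_2 = False.
  (p_2 | ~p_7) forces p_7 = False.
  (p_1 | ~p_6 | p_7) forces p_1 = True.
  (~p_1 | ~p_4) forces p_4 = False.
  Clause (~p_1 | p_4 | p_7) is falsified — contradiction.
Case p_6 = False:
  (p_6 | p_7) forces p_7 = True.
  (p_3 | ~p_7) forces p_3 = True.
  Clause (~p_3 | p_6) is falsified — contradiction.
Both cases fail, so the formula is unsatisfiable.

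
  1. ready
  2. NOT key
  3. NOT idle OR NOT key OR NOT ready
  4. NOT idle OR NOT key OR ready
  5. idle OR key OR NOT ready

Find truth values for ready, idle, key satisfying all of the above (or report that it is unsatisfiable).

Unit clause (ready) forces ready = True.
Unit clause (NOT key) forces key = False.
In (idle OR key OR NOT ready) only idle is left, so idle = True.
All clauses satisfied.

ready: True, idle: True, key: False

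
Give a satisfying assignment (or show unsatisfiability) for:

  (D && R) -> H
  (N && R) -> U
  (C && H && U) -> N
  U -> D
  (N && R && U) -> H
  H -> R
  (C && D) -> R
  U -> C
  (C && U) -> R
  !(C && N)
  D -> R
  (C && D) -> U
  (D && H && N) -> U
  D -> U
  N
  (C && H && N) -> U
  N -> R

Unsatisfiable — no assignment works.

Case N = True:
  (!C || !N) forces C = False.
  (C || !U) forces U = False.
  (!N || !R || U) forces R = False.
  Clause (!N || R) is falsified — contradiction.
Case N = False:
  Clause (N) is falsified — contradiction.
Both cases fail, so the formula is unsatisfiable.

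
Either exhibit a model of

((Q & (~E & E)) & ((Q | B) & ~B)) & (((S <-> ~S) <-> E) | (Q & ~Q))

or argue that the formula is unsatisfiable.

No satisfying assignment exists.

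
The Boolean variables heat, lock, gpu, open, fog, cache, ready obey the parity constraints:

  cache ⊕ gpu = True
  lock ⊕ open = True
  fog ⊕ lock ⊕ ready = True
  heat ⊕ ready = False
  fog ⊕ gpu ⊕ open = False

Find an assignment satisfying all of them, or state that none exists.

heat = True, lock = True, gpu = True, open = False, fog = True, cache = False, ready = True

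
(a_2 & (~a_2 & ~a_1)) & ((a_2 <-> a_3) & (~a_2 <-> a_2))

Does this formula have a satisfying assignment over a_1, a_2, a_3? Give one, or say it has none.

UNSATISFIABLE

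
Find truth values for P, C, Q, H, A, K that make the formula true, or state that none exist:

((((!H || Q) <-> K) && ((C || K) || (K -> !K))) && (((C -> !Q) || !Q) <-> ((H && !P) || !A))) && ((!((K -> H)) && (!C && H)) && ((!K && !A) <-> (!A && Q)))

The formula is unsatisfiable.

Case H = True: the conjunct !((K -> H)) becomes !((K -> True)) = False.
Case H = False: the conjunct H is False.
Both cases fail — unsatisfiable.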